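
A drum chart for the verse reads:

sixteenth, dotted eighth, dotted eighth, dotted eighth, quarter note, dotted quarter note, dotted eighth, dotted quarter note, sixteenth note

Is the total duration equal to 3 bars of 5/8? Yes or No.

One bar of 5/8 = 10 sixteenth notes, so 3 bars = 30.
In sixteenth notes: sixteenth = 1; dotted eighth = 3; dotted eighth = 3; dotted eighth = 3; quarter note = 4; dotted quarter note = 6; dotted eighth = 3; dotted quarter note = 6; sixteenth note = 1.
Adding: 1 + 3 + 3 + 3 + 4 + 6 + 3 + 6 + 1 = 30.
30 equals 30, so the answer is Yes.

Yes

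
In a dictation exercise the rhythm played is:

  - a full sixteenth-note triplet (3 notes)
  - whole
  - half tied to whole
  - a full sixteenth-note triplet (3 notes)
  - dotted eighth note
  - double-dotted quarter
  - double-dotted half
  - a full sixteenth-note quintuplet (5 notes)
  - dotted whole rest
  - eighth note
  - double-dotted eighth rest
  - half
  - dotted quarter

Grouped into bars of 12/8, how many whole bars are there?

4

One bar of 12/8 = 48 thirty-second notes.
In thirty-second notes: a full sixteenth-note triplet (3 notes) (three triplet sixteenths span one eighth) = 4; whole = 32; half tied to whole (half + whole) = 48; a full sixteenth-note triplet (3 notes) (three triplet sixteenths span one eighth) = 4; dotted eighth note = 6; double-dotted quarter = 14; double-dotted half = 28; a full sixteenth-note quintuplet (5 notes) (five quintuplet sixteenths span one quarter) = 8; dotted whole rest = 48; eighth note = 4; double-dotted eighth rest = 7; half = 16; dotted quarter = 12.
Total: 4 + 32 + 48 + 4 + 6 + 14 + 28 + 8 + 48 + 4 + 7 + 16 + 12 = 231.
231 ÷ 48 = 4 complete bars with 39 left over.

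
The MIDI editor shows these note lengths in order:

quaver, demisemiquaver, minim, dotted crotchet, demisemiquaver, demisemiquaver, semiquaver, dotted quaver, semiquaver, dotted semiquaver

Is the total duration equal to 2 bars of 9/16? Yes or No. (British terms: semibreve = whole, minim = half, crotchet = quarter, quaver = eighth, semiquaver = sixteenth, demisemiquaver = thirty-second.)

One bar of 9/16 = 18 thirty-second notes, so 2 bars = 36.
Working in thirty-second notes: quaver = 4; demisemiquaver = 1; minim = 16; dotted crotchet = 12; demisemiquaver = 1; demisemiquaver = 1; semiquaver = 2; dotted quaver = 6; semiquaver = 2; dotted semiquaver = 3.
Total: 4 + 1 + 16 + 12 + 1 + 1 + 2 + 6 + 2 + 3 = 48.
48 exceeds 36, so the answer is No.

No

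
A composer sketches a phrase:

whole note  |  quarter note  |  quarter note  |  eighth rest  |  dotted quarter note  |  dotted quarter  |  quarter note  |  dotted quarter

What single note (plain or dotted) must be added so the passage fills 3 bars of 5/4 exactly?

dotted half note

3 bars of 5/4 = 30 eighth notes.
Express everything in eighth notes: whole note = 8; quarter note = 2; quarter note = 2; eighth rest = 1; dotted quarter note = 3; dotted quarter = 3; quarter note = 2; dotted quarter = 3.
Adding: 8 + 2 + 2 + 1 + 3 + 3 + 2 + 3 = 24.
Remaining: 30 − 24 = 6 eighth notes, which is a dotted half note.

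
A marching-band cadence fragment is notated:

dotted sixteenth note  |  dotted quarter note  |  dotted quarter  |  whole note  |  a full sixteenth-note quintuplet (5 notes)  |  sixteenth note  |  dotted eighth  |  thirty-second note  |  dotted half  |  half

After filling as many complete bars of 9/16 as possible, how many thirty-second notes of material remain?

8

One bar of 9/16 = 18 thirty-second notes.
Convert each value to thirty-second notes: dotted sixteenth note = 3; dotted quarter note = 12; dotted quarter = 12; whole note = 32; a full sixteenth-note quintuplet (5 notes) (five quintuplet sixteenths span one quarter) = 8; sixteenth note = 2; dotted eighth = 6; thirty-second note = 1; dotted half = 24; half = 16.
Adding: 3 + 12 + 12 + 32 + 8 + 2 + 6 + 1 + 24 + 16 = 116.
116 ÷ 18 = 6 complete bars with 8 thirty-second notes remaining.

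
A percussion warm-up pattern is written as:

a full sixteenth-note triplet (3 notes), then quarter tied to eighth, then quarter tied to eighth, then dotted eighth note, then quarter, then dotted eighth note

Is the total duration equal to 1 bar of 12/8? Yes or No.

One bar of 12/8 = 24 sixteenth notes.
Express everything in sixteenth notes: a full sixteenth-note triplet (3 notes) (three triplet sixteenths span one eighth) = 2; quarter tied to eighth (quarter + eighth) = 6; quarter tied to eighth (quarter + eighth) = 6; dotted eighth note = 3; quarter = 4; dotted eighth note = 3.
Altogether 2 + 6 + 6 + 3 + 4 + 3 = 24.
24 equals 24, so the answer is Yes.

Yes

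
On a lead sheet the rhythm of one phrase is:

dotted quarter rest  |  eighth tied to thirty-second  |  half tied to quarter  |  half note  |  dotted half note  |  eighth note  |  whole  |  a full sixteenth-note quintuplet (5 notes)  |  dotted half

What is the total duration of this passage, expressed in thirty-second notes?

Express everything in thirty-second notes: dotted quarter rest = 12; eighth tied to thirty-second (eighth + thirty-second) = 5; half tied to quarter (half + quarter) = 24; half note = 16; dotted half note = 24; eighth note = 4; whole = 32; a full sixteenth-note quintuplet (5 notes) (five quintuplet sixteenths span one quarter) = 8; dotted half = 24.
Adding: 12 + 5 + 24 + 16 + 24 + 4 + 32 + 8 + 24 = 149 thirty-second notes.

149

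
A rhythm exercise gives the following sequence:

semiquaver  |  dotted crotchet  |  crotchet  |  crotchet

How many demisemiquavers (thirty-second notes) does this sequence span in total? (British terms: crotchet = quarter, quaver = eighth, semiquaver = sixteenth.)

30

Express everything in thirty-second notes: semiquaver = 2; dotted crotchet = 12; crotchet = 8; crotchet = 8.
Sum: 2 + 12 + 8 + 8 = 30 thirty-second notes.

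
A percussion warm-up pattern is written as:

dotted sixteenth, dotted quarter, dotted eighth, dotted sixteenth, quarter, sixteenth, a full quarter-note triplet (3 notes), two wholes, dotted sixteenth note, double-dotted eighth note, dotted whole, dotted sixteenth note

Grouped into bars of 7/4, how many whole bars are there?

3

One bar of 7/4 = 56 thirty-second notes.
Working in thirty-second notes: dotted sixteenth = 3; dotted quarter = 12; dotted eighth = 6; dotted sixteenth = 3; quarter = 8; sixteenth = 2; a full quarter-note triplet (3 notes) (three triplet quarters span one half) = 16; whole = 32; whole = 32; dotted sixteenth note = 3; double-dotted eighth note = 7; dotted whole = 48; dotted sixteenth note = 3.
Total: 3 + 12 + 6 + 3 + 8 + 2 + 16 + 32 + 32 + 3 + 7 + 48 + 3 = 175.
175 ÷ 56 = 3 complete bars with 7 left over.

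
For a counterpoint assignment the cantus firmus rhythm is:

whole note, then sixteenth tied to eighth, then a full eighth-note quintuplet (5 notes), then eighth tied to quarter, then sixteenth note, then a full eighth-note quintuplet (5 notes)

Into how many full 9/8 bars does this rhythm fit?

2

One bar of 9/8 = 18 sixteenth notes.
Convert each value to sixteenth notes: whole note = 16; sixteenth tied to eighth (sixteenth + eighth) = 3; a full eighth-note quintuplet (5 notes) (five quintuplet eighths span one half) = 8; eighth tied to quarter (eighth + quarter) = 6; sixteenth note = 1; a full eighth-note quintuplet (5 notes) (five quintuplet eighths span one half) = 8.
Sum: 16 + 3 + 8 + 6 + 1 + 8 = 42.
42 ÷ 18 = 2 complete bars with 6 left over.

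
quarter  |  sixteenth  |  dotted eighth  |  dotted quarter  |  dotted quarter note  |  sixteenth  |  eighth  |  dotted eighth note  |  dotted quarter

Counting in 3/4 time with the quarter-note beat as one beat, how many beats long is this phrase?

One quarter-note beat = 4 sixteenth notes.
In sixteenth notes: quarter = 4; sixteenth = 1; dotted eighth = 3; dotted quarter = 6; dotted quarter note = 6; sixteenth = 1; eighth = 2; dotted eighth note = 3; dotted quarter = 6.
Sum: 4 + 1 + 3 + 6 + 6 + 1 + 2 + 3 + 6 = 32.
32 ÷ 4 = 8 beats.

8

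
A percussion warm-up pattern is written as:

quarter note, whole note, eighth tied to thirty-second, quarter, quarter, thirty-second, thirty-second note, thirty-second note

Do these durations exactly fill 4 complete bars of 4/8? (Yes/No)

Yes

One bar of 4/8 = 16 thirty-second notes, so 4 bars = 64.
In thirty-second notes: quarter note = 8; whole note = 32; eighth tied to thirty-second (eighth + thirty-second) = 5; quarter = 8; quarter = 8; thirty-second = 1; thirty-second note = 1; thirty-second note = 1.
Altogether 8 + 32 + 5 + 8 + 8 + 1 + 1 + 1 = 64.
64 equals 64, so the answer is Yes.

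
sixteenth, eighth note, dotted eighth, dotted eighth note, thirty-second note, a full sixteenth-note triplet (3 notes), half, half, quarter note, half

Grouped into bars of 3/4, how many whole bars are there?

3

One bar of 3/4 = 24 thirty-second notes.
Express everything in thirty-second notes: sixteenth = 2; eighth note = 4; dotted eighth = 6; dotted eighth note = 6; thirty-second note = 1; a full sixteenth-note triplet (3 notes) (three triplet sixteenths span one eighth) = 4; half = 16; half = 16; quarter note = 8; half = 16.
Altogether 2 + 4 + 6 + 6 + 1 + 4 + 16 + 16 + 8 + 16 = 79.
79 ÷ 24 = 3 complete bars with 7 left over.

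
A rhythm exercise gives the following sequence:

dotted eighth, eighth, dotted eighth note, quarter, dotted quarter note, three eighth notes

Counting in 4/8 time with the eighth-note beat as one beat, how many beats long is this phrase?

One eighth-note beat = 2 sixteenth notes.
Convert each value to sixteenth notes: dotted eighth = 3; eighth = 2; dotted eighth note = 3; quarter = 4; dotted quarter note = 6; eighth note = 2; eighth note = 2; eighth note = 2.
Total: 3 + 2 + 3 + 4 + 6 + 2 + 2 + 2 = 24.
24 ÷ 2 = 12 beats.

12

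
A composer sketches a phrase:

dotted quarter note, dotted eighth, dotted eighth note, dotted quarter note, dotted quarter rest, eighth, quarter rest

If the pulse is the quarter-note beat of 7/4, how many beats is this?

One quarter-note beat = 4 sixteenth notes.
Express everything in sixteenth notes: dotted quarter note = 6; dotted eighth = 3; dotted eighth note = 3; dotted quarter note = 6; dotted quarter rest = 6; eighth = 2; quarter rest = 4.
Altogether 6 + 3 + 3 + 6 + 6 + 2 + 4 = 30.
30 ÷ 4 = 7.5 beats.

7.5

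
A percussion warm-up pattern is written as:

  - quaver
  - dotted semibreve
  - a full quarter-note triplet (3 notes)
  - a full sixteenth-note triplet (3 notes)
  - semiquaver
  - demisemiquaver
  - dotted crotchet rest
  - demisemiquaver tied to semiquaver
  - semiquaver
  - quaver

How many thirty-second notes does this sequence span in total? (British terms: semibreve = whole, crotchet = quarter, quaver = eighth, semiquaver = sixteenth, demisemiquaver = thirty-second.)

In thirty-second notes: quaver = 4; dotted semibreve = 48; a full quarter-note triplet (3 notes) (three triplet quarters span one half) = 16; a full sixteenth-note triplet (3 notes) (three triplet sixteenths span one eighth) = 4; semiquaver = 2; demisemiquaver = 1; dotted crotchet rest = 12; demisemiquaver tied to semiquaver (demisemiquaver + semiquaver) = 3; semiquaver = 2; quaver = 4.
Sum: 4 + 48 + 16 + 4 + 2 + 1 + 12 + 3 + 2 + 4 = 96 thirty-second notes.

96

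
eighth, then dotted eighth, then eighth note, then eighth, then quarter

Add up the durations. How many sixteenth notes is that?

13

Express everything in sixteenth notes: eighth = 2; dotted eighth = 3; eighth note = 2; eighth = 2; quarter = 4.
Sum: 2 + 3 + 2 + 2 + 4 = 13 sixteenth notes.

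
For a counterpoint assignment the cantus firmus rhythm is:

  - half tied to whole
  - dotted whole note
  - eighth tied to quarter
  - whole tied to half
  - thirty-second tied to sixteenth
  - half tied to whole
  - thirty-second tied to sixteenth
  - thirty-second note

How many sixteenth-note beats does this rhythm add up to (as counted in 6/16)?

One sixteenth-note beat = 2 thirty-second notes.
In thirty-second notes: half tied to whole (half + whole) = 48; dotted whole note = 48; eighth tied to quarter (eighth + quarter) = 12; whole tied to half (whole + half) = 48; thirty-second tied to sixteenth (thirty-second + sixteenth) = 3; half tied to whole (half + whole) = 48; thirty-second tied to sixteenth (thirty-second + sixteenth) = 3; thirty-second note = 1.
Total: 48 + 48 + 12 + 48 + 3 + 48 + 3 + 1 = 211.
211 ÷ 2 = 105.5 beats.

105.5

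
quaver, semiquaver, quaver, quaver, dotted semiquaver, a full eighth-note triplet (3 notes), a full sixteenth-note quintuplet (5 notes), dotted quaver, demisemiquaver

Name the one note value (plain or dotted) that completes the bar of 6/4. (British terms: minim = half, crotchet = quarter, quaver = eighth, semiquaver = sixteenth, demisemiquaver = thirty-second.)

quarter note

The bar of 6/4 = 48 thirty-second notes.
Convert each value to thirty-second notes: quaver = 4; semiquaver = 2; quaver = 4; quaver = 4; dotted semiquaver = 3; a full eighth-note triplet (3 notes) (three triplet eighths span one quarter) = 8; a full sixteenth-note quintuplet (5 notes) (five quintuplet sixteenths span one quarter) = 8; dotted quaver = 6; demisemiquaver = 1.
Total: 4 + 2 + 4 + 4 + 3 + 8 + 8 + 6 + 1 = 40.
Remaining: 48 − 40 = 8 thirty-second notes, which is a quarter note.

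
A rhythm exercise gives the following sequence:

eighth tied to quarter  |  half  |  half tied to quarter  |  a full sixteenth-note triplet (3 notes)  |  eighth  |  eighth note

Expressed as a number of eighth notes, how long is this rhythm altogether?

Convert each value to eighth notes: eighth tied to quarter (eighth + quarter) = 3; half = 4; half tied to quarter (half + quarter) = 6; a full sixteenth-note triplet (3 notes) (three triplet sixteenths span one eighth) = 1; eighth = 1; eighth note = 1.
Adding: 3 + 4 + 6 + 1 + 1 + 1 = 16 eighth notes.

16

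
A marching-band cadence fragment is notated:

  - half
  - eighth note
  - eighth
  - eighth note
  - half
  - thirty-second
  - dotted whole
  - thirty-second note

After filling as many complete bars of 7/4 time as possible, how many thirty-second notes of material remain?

One bar of 7/4 = 56 thirty-second notes.
Convert each value to thirty-second notes: half = 16; eighth note = 4; eighth = 4; eighth note = 4; half = 16; thirty-second = 1; dotted whole = 48; thirty-second note = 1.
Adding: 16 + 4 + 4 + 4 + 16 + 1 + 48 + 1 = 94.
94 ÷ 56 = 1 complete bar with 38 thirty-second notes remaining.

38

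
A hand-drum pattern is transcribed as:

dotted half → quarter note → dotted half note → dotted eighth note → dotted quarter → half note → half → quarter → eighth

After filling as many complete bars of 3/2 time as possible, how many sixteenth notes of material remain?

11

One bar of 3/2 = 24 sixteenth notes.
Express everything in sixteenth notes: dotted half = 12; quarter note = 4; dotted half note = 12; dotted eighth note = 3; dotted quarter = 6; half note = 8; half = 8; quarter = 4; eighth = 2.
Adding: 12 + 4 + 12 + 3 + 6 + 8 + 8 + 4 + 2 = 59.
59 ÷ 24 = 2 complete bars with 11 sixteenth notes remaining.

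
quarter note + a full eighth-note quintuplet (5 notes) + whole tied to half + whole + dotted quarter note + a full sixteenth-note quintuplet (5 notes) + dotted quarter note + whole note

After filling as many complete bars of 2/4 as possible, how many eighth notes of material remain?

One bar of 2/4 = 4 eighth notes.
Working in eighth notes: quarter note = 2; a full eighth-note quintuplet (5 notes) (five quintuplet eighths span one half) = 4; whole tied to half (whole + half) = 12; whole = 8; dotted quarter note = 3; a full sixteenth-note quintuplet (5 notes) (five quintuplet sixteenths span one quarter) = 2; dotted quarter note = 3; whole note = 8.
Altogether 2 + 4 + 12 + 8 + 3 + 2 + 3 + 8 = 42.
42 ÷ 4 = 10 complete bars with 2 eighth notes remaining.

2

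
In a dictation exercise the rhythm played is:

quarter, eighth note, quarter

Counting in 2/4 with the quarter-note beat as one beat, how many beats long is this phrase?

2.5

One quarter-note beat = 2 eighth notes.
Convert each value to eighth notes: quarter = 2; eighth note = 1; quarter = 2.
Sum: 2 + 1 + 2 = 5.
5 ÷ 2 = 2.5 beats.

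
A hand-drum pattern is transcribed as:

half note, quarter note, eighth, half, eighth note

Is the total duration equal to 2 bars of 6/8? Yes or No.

One bar of 6/8 = 6 eighth notes, so 2 bars = 12.
In eighth notes: half note = 4; quarter note = 2; eighth = 1; half = 4; eighth note = 1.
Adding: 4 + 2 + 1 + 4 + 1 = 12.
12 equals 12, so the answer is Yes.

Yes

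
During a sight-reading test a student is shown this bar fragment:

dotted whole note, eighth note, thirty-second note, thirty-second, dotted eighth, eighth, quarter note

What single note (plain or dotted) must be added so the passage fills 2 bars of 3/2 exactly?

dotted half note

2 bars of 3/2 = 96 thirty-second notes.
Each duration in thirty-second notes: dotted whole note = 48; eighth note = 4; thirty-second note = 1; thirty-second = 1; dotted eighth = 6; eighth = 4; quarter note = 8.
Sum: 48 + 4 + 1 + 1 + 6 + 4 + 8 = 72.
Remaining: 96 − 72 = 24 thirty-second notes, which is a dotted half note.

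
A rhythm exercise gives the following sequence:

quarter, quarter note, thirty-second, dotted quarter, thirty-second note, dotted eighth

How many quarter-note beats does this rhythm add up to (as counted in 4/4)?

One quarter-note beat = 8 thirty-second notes.
Express everything in thirty-second notes: quarter = 8; quarter note = 8; thirty-second = 1; dotted quarter = 12; thirty-second note = 1; dotted eighth = 6.
Altogether 8 + 8 + 1 + 12 + 1 + 6 = 36.
36 ÷ 8 = 4.5 beats.

4.5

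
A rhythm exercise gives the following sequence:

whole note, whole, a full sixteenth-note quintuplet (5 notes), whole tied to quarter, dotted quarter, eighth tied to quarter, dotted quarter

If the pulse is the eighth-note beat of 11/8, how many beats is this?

One eighth-note beat = 2 sixteenth notes.
Each duration in sixteenth notes: whole note = 16; whole = 16; a full sixteenth-note quintuplet (5 notes) (five quintuplet sixteenths span one quarter) = 4; whole tied to quarter (whole + quarter) = 20; dotted quarter = 6; eighth tied to quarter (eighth + quarter) = 6; dotted quarter = 6.
Sum: 16 + 16 + 4 + 20 + 6 + 6 + 6 = 74.
74 ÷ 2 = 37 beats.

37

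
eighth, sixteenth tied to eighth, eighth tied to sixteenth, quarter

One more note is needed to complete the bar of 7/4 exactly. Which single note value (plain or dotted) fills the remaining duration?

whole note

The bar of 7/4 = 28 sixteenth notes.
Working in sixteenth notes: eighth = 2; sixteenth tied to eighth (sixteenth + eighth) = 3; eighth tied to sixteenth (eighth + sixteenth) = 3; quarter = 4.
Sum: 2 + 3 + 3 + 4 = 12.
Remaining: 28 − 12 = 16 sixteenth notes, which is a whole note.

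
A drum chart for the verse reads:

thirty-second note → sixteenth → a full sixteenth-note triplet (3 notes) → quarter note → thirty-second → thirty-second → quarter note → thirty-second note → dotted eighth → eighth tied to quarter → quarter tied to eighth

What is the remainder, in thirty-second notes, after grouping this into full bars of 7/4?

0

One bar of 7/4 = 56 thirty-second notes.
Each duration in thirty-second notes: thirty-second note = 1; sixteenth = 2; a full sixteenth-note triplet (3 notes) (three triplet sixteenths span one eighth) = 4; quarter note = 8; thirty-second = 1; thirty-second = 1; quarter note = 8; thirty-second note = 1; dotted eighth = 6; eighth tied to quarter (eighth + quarter) = 12; quarter tied to eighth (quarter + eighth) = 12.
Total: 1 + 2 + 4 + 8 + 1 + 1 + 8 + 1 + 6 + 12 + 12 = 56.
56 ÷ 56 = 1 complete bar with 0 thirty-second notes remaining.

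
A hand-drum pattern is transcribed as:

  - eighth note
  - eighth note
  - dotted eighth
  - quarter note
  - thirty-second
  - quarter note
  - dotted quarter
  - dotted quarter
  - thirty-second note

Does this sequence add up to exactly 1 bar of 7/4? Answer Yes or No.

One bar of 7/4 = 56 thirty-second notes.
Convert each value to thirty-second notes: eighth note = 4; eighth note = 4; dotted eighth = 6; quarter note = 8; thirty-second = 1; quarter note = 8; dotted quarter = 12; dotted quarter = 12; thirty-second note = 1.
Adding: 4 + 4 + 6 + 8 + 1 + 8 + 12 + 12 + 1 = 56.
56 equals 56, so the answer is Yes.

Yes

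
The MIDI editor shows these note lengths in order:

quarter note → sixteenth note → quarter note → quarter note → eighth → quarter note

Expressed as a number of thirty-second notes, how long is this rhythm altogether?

38

Express everything in thirty-second notes: quarter note = 8; sixteenth note = 2; quarter note = 8; quarter note = 8; eighth = 4; quarter note = 8.
Adding: 8 + 2 + 8 + 8 + 4 + 8 = 38 thirty-second notes.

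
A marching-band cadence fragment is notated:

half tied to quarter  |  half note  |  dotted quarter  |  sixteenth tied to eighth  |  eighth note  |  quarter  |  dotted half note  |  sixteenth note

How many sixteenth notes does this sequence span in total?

Convert each value to sixteenth notes: half tied to quarter (half + quarter) = 12; half note = 8; dotted quarter = 6; sixteenth tied to eighth (sixteenth + eighth) = 3; eighth note = 2; quarter = 4; dotted half note = 12; sixteenth note = 1.
Sum: 12 + 8 + 6 + 3 + 2 + 4 + 12 + 1 = 48 sixteenth notes.

48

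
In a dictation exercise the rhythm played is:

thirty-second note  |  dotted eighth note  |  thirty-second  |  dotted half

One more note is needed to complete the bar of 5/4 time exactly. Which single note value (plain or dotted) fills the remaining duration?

quarter note

The bar of 5/4 = 40 thirty-second notes.
In thirty-second notes: thirty-second note = 1; dotted eighth note = 6; thirty-second = 1; dotted half = 24.
Adding: 1 + 6 + 1 + 24 = 32.
Remaining: 40 − 32 = 8 thirty-second notes, which is a quarter note.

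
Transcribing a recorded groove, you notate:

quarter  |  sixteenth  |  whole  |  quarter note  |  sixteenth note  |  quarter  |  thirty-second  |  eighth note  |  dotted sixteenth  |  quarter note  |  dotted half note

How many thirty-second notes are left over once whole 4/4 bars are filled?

4

One bar of 4/4 = 32 thirty-second notes.
Convert each value to thirty-second notes: quarter = 8; sixteenth = 2; whole = 32; quarter note = 8; sixteenth note = 2; quarter = 8; thirty-second = 1; eighth note = 4; dotted sixteenth = 3; quarter note = 8; dotted half note = 24.
Total: 8 + 2 + 32 + 8 + 2 + 8 + 1 + 4 + 3 + 8 + 24 = 100.
100 ÷ 32 = 3 complete bars with 4 thirty-second notes remaining.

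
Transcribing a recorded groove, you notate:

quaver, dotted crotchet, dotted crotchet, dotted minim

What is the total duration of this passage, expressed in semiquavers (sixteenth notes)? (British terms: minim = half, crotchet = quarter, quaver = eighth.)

26

Each duration in sixteenth notes: quaver = 2; dotted crotchet = 6; dotted crotchet = 6; dotted minim = 12.
Total: 2 + 6 + 6 + 12 = 26 sixteenth notes.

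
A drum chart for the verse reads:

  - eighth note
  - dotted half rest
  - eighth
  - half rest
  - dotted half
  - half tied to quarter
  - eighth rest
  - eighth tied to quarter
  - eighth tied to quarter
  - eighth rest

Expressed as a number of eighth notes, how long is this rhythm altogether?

32

Working in eighth notes: eighth note = 1; dotted half rest = 6; eighth = 1; half rest = 4; dotted half = 6; half tied to quarter (half + quarter) = 6; eighth rest = 1; eighth tied to quarter (eighth + quarter) = 3; eighth tied to quarter (eighth + quarter) = 3; eighth rest = 1.
Altogether 1 + 6 + 1 + 4 + 6 + 6 + 1 + 3 + 3 + 1 = 32 eighth notes.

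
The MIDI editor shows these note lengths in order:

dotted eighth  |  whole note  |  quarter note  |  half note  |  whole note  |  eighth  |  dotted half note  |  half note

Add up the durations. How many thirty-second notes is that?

Convert each value to thirty-second notes: dotted eighth = 6; whole note = 32; quarter note = 8; half note = 16; whole note = 32; eighth = 4; dotted half note = 24; half note = 16.
Total: 6 + 32 + 8 + 16 + 32 + 4 + 24 + 16 = 138 thirty-second notes.

138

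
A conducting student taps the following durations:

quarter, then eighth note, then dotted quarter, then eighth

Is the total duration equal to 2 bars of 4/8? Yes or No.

One bar of 4/8 = 4 eighth notes, so 2 bars = 8.
Working in eighth notes: quarter = 2; eighth note = 1; dotted quarter = 3; eighth = 1.
Total: 2 + 1 + 3 + 1 = 7.
7 falls short of 8, so the answer is No.

No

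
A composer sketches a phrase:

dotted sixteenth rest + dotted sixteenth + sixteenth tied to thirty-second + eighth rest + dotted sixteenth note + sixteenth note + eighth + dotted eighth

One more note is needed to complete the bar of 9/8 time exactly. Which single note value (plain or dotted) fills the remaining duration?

quarter note

The bar of 9/8 = 36 thirty-second notes.
In thirty-second notes: dotted sixteenth rest = 3; dotted sixteenth = 3; sixteenth tied to thirty-second (sixteenth + thirty-second) = 3; eighth rest = 4; dotted sixteenth note = 3; sixteenth note = 2; eighth = 4; dotted eighth = 6.
Sum: 3 + 3 + 3 + 4 + 3 + 2 + 4 + 6 = 28.
Remaining: 36 − 28 = 8 thirty-second notes, which is a quarter note.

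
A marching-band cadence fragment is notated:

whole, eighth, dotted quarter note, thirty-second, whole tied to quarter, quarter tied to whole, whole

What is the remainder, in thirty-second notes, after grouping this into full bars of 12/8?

17

One bar of 12/8 = 48 thirty-second notes.
Convert each value to thirty-second notes: whole = 32; eighth = 4; dotted quarter note = 12; thirty-second = 1; whole tied to quarter (whole + quarter) = 40; quarter tied to whole (quarter + whole) = 40; whole = 32.
Altogether 32 + 4 + 12 + 1 + 40 + 40 + 32 = 161.
161 ÷ 48 = 3 complete bars with 17 thirty-second notes remaining.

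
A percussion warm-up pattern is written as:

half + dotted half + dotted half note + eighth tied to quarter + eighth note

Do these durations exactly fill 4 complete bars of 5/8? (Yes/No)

Yes

One bar of 5/8 = 5 eighth notes, so 4 bars = 20.
Working in eighth notes: half = 4; dotted half = 6; dotted half note = 6; eighth tied to quarter (eighth + quarter) = 3; eighth note = 1.
Total: 4 + 6 + 6 + 3 + 1 = 20.
20 equals 20, so the answer is Yes.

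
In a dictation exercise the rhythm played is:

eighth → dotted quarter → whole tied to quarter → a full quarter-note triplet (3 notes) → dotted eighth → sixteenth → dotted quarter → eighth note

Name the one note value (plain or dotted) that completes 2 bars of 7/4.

2 bars of 7/4 = 56 sixteenth notes.
In sixteenth notes: eighth = 2; dotted quarter = 6; whole tied to quarter (whole + quarter) = 20; a full quarter-note triplet (3 notes) (three triplet quarters span one half) = 8; dotted eighth = 3; sixteenth = 1; dotted quarter = 6; eighth note = 2.
Sum: 2 + 6 + 20 + 8 + 3 + 1 + 6 + 2 = 48.
Remaining: 56 − 48 = 8 sixteenth notes, which is a half note.

half note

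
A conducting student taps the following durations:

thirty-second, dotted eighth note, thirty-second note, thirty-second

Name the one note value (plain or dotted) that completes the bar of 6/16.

The bar of 6/16 = 12 thirty-second notes.
Each duration in thirty-second notes: thirty-second = 1; dotted eighth note = 6; thirty-second note = 1; thirty-second = 1.
Sum: 1 + 6 + 1 + 1 = 9.
Remaining: 12 − 9 = 3 thirty-second notes, which is a dotted sixteenth note.

dotted sixteenth note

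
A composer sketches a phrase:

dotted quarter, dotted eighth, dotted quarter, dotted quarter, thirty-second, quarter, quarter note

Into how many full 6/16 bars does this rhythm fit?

4

One bar of 6/16 = 12 thirty-second notes.
In thirty-second notes: dotted quarter = 12; dotted eighth = 6; dotted quarter = 12; dotted quarter = 12; thirty-second = 1; quarter = 8; quarter note = 8.
Adding: 12 + 6 + 12 + 12 + 1 + 8 + 8 = 59.
59 ÷ 12 = 4 complete bars with 11 left over.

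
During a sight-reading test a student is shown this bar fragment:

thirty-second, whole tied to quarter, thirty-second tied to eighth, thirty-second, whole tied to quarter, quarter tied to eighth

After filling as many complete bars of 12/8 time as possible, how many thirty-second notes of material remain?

One bar of 12/8 = 48 thirty-second notes.
In thirty-second notes: thirty-second = 1; whole tied to quarter (whole + quarter) = 40; thirty-second tied to eighth (thirty-second + eighth) = 5; thirty-second = 1; whole tied to quarter (whole + quarter) = 40; quarter tied to eighth (quarter + eighth) = 12.
Adding: 1 + 40 + 5 + 1 + 40 + 12 = 99.
99 ÷ 48 = 2 complete bars with 3 thirty-second notes remaining.

3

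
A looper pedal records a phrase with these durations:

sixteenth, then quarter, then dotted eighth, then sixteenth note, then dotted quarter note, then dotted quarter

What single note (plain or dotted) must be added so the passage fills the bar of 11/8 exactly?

The bar of 11/8 = 22 sixteenth notes.
Each duration in sixteenth notes: sixteenth = 1; quarter = 4; dotted eighth = 3; sixteenth note = 1; dotted quarter note = 6; dotted quarter = 6.
Total: 1 + 4 + 3 + 1 + 6 + 6 = 21.
Remaining: 22 − 21 = 1 sixteenth note, which is a sixteenth note.

sixteenth note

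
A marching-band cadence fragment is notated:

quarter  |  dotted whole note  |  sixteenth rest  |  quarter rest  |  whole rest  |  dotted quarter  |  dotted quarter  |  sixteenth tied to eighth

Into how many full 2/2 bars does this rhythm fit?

One bar of 2/2 = 16 sixteenth notes.
Each duration in sixteenth notes: quarter = 4; dotted whole note = 24; sixteenth rest = 1; quarter rest = 4; whole rest = 16; dotted quarter = 6; dotted quarter = 6; sixteenth tied to eighth (sixteenth + eighth) = 3.
Adding: 4 + 24 + 1 + 4 + 16 + 6 + 6 + 3 = 64.
64 ÷ 16 = 4 complete bars with 0 left over.

4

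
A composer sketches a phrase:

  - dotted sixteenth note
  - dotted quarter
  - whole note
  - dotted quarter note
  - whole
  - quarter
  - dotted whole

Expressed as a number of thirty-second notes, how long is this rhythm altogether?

147

Express everything in thirty-second notes: dotted sixteenth note = 3; dotted quarter = 12; whole note = 32; dotted quarter note = 12; whole = 32; quarter = 8; dotted whole = 48.
Adding: 3 + 12 + 32 + 12 + 32 + 8 + 48 = 147 thirty-second notes.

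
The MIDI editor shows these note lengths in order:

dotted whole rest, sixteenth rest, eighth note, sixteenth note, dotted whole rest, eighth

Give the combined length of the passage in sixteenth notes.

Convert each value to sixteenth notes: dotted whole rest = 24; sixteenth rest = 1; eighth note = 2; sixteenth note = 1; dotted whole rest = 24; eighth = 2.
Altogether 24 + 1 + 2 + 1 + 24 + 2 = 54 sixteenth notes.

54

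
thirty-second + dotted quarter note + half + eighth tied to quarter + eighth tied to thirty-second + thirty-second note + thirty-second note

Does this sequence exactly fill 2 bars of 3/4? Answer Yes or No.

One bar of 3/4 = 24 thirty-second notes, so 2 bars = 48.
Working in thirty-second notes: thirty-second = 1; dotted quarter note = 12; half = 16; eighth tied to quarter (eighth + quarter) = 12; eighth tied to thirty-second (eighth + thirty-second) = 5; thirty-second note = 1; thirty-second note = 1.
Altogether 1 + 12 + 16 + 12 + 5 + 1 + 1 = 48.
48 equals 48, so the answer is Yes.

Yes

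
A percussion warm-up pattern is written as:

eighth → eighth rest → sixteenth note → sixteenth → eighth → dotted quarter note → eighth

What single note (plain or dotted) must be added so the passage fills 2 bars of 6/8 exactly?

half note

2 bars of 6/8 = 24 sixteenth notes.
Express everything in sixteenth notes: eighth = 2; eighth rest = 2; sixteenth note = 1; sixteenth = 1; eighth = 2; dotted quarter note = 6; eighth = 2.
Altogether 2 + 2 + 1 + 1 + 2 + 6 + 2 = 16.
Remaining: 24 − 16 = 8 sixteenth notes, which is a half note.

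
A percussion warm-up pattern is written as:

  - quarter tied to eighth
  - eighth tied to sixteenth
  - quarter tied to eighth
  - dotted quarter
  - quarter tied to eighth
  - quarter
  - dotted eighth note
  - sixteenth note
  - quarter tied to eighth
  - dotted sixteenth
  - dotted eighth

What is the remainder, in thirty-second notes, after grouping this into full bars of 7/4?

35

One bar of 7/4 = 56 thirty-second notes.
Express everything in thirty-second notes: quarter tied to eighth (quarter + eighth) = 12; eighth tied to sixteenth (eighth + sixteenth) = 6; quarter tied to eighth (quarter + eighth) = 12; dotted quarter = 12; quarter tied to eighth (quarter + eighth) = 12; quarter = 8; dotted eighth note = 6; sixteenth note = 2; quarter tied to eighth (quarter + eighth) = 12; dotted sixteenth = 3; dotted eighth = 6.
Total: 12 + 6 + 12 + 12 + 12 + 8 + 6 + 2 + 12 + 3 + 6 = 91.
91 ÷ 56 = 1 complete bar with 35 thirty-second notes remaining.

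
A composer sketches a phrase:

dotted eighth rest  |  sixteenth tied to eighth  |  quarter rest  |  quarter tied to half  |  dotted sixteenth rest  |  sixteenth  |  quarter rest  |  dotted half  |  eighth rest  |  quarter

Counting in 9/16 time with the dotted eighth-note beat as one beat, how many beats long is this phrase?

One dotted eighth-note beat = 6 thirty-second notes.
Working in thirty-second notes: dotted eighth rest = 6; sixteenth tied to eighth (sixteenth + eighth) = 6; quarter rest = 8; quarter tied to half (quarter + half) = 24; dotted sixteenth rest = 3; sixteenth = 2; quarter rest = 8; dotted half = 24; eighth rest = 4; quarter = 8.
Sum: 6 + 6 + 8 + 24 + 3 + 2 + 8 + 24 + 4 + 8 = 93.
93 ÷ 6 = 15.5 beats.

15.5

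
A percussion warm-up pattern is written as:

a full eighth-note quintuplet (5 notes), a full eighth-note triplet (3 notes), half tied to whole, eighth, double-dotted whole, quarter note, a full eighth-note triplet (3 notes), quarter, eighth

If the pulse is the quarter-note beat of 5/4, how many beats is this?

One quarter-note beat = 2 eighth notes.
Convert each value to eighth notes: a full eighth-note quintuplet (5 notes) (five quintuplet eighths span one half) = 4; a full eighth-note triplet (3 notes) (three triplet eighths span one quarter) = 2; half tied to whole (half + whole) = 12; eighth = 1; double-dotted whole = 14; quarter note = 2; a full eighth-note triplet (3 notes) (three triplet eighths span one quarter) = 2; quarter = 2; eighth = 1.
Sum: 4 + 2 + 12 + 1 + 14 + 2 + 2 + 2 + 1 = 40.
40 ÷ 2 = 20 beats.

20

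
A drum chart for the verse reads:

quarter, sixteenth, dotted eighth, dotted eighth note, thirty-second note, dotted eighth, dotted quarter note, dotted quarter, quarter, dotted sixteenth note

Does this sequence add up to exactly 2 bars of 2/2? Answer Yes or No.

One bar of 2/2 = 32 thirty-second notes, so 2 bars = 64.
Working in thirty-second notes: quarter = 8; sixteenth = 2; dotted eighth = 6; dotted eighth note = 6; thirty-second note = 1; dotted eighth = 6; dotted quarter note = 12; dotted quarter = 12; quarter = 8; dotted sixteenth note = 3.
Altogether 8 + 2 + 6 + 6 + 1 + 6 + 12 + 12 + 8 + 3 = 64.
64 equals 64, so the answer is Yes.

Yes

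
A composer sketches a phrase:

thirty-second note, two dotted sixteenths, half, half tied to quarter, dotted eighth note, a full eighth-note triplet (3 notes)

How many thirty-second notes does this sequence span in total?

61

Each duration in thirty-second notes: thirty-second note = 1; dotted sixteenth = 3; dotted sixteenth = 3; half = 16; half tied to quarter (half + quarter) = 24; dotted eighth note = 6; a full eighth-note triplet (3 notes) (three triplet eighths span one quarter) = 8.
Altogether 1 + 3 + 3 + 16 + 24 + 6 + 8 = 61 thirty-second notes.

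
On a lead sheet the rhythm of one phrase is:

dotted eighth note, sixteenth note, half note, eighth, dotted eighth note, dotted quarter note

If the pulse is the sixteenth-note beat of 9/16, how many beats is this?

One sixteenth-note beat = 2 thirty-second notes.
Working in thirty-second notes: dotted eighth note = 6; sixteenth note = 2; half note = 16; eighth = 4; dotted eighth note = 6; dotted quarter note = 12.
Sum: 6 + 2 + 16 + 4 + 6 + 12 = 46.
46 ÷ 2 = 23 beats.

23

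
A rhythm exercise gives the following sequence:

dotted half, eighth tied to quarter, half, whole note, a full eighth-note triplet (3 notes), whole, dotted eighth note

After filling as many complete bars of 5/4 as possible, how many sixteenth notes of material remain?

5

One bar of 5/4 = 20 sixteenth notes.
Convert each value to sixteenth notes: dotted half = 12; eighth tied to quarter (eighth + quarter) = 6; half = 8; whole note = 16; a full eighth-note triplet (3 notes) (three triplet eighths span one quarter) = 4; whole = 16; dotted eighth note = 3.
Total: 12 + 6 + 8 + 16 + 4 + 16 + 3 = 65.
65 ÷ 20 = 3 complete bars with 5 sixteenth notes remaining.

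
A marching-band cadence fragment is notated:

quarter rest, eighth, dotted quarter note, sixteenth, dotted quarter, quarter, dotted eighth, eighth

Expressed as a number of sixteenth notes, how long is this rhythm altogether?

Express everything in sixteenth notes: quarter rest = 4; eighth = 2; dotted quarter note = 6; sixteenth = 1; dotted quarter = 6; quarter = 4; dotted eighth = 3; eighth = 2.
Adding: 4 + 2 + 6 + 1 + 6 + 4 + 3 + 2 = 28 sixteenth notes.

28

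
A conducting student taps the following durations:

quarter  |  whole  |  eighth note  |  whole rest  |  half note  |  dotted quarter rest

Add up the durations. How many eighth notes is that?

26

Each duration in eighth notes: quarter = 2; whole = 8; eighth note = 1; whole rest = 8; half note = 4; dotted quarter rest = 3.
Altogether 2 + 8 + 1 + 8 + 4 + 3 = 26 eighth notes.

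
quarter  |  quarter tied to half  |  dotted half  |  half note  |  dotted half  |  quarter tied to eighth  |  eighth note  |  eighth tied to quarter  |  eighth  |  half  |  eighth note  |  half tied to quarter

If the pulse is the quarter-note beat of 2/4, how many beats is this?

One quarter-note beat = 2 eighth notes.
Convert each value to eighth notes: quarter = 2; quarter tied to half (quarter + half) = 6; dotted half = 6; half note = 4; dotted half = 6; quarter tied to eighth (quarter + eighth) = 3; eighth note = 1; eighth tied to quarter (eighth + quarter) = 3; eighth = 1; half = 4; eighth note = 1; half tied to quarter (half + quarter) = 6.
Altogether 2 + 6 + 6 + 4 + 6 + 3 + 1 + 3 + 1 + 4 + 1 + 6 = 43.
43 ÷ 2 = 21.5 beats.

21.5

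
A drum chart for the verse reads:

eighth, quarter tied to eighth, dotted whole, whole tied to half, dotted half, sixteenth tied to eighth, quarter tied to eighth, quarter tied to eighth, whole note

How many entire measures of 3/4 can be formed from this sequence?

One bar of 3/4 = 12 sixteenth notes.
Working in sixteenth notes: eighth = 2; quarter tied to eighth (quarter + eighth) = 6; dotted whole = 24; whole tied to half (whole + half) = 24; dotted half = 12; sixteenth tied to eighth (sixteenth + eighth) = 3; quarter tied to eighth (quarter + eighth) = 6; quarter tied to eighth (quarter + eighth) = 6; whole note = 16.
Altogether 2 + 6 + 24 + 24 + 12 + 3 + 6 + 6 + 16 = 99.
99 ÷ 12 = 8 complete bars with 3 left over.

8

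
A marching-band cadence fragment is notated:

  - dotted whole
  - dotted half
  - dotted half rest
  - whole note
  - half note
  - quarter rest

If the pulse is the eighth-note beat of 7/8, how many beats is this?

One eighth-note beat = 2 sixteenth notes.
Working in sixteenth notes: dotted whole = 24; dotted half = 12; dotted half rest = 12; whole note = 16; half note = 8; quarter rest = 4.
Altogether 24 + 12 + 12 + 16 + 8 + 4 = 76.
76 ÷ 2 = 38 beats.

38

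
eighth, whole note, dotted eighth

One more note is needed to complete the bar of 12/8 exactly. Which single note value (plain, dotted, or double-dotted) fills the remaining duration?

The bar of 12/8 = 24 sixteenth notes.
Working in sixteenth notes: eighth = 2; whole note = 16; dotted eighth = 3.
Adding: 2 + 16 + 3 = 21.
Remaining: 24 − 21 = 3 sixteenth notes, which is a dotted eighth note.

dotted eighth note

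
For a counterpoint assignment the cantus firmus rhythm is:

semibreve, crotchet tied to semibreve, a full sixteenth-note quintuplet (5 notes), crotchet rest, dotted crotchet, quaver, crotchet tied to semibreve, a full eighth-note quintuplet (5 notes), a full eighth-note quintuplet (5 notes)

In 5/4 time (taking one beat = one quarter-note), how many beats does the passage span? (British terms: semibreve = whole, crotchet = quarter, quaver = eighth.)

One quarter-note beat = 2 eighth notes.
In eighth notes: semibreve = 8; crotchet tied to semibreve (crotchet + semibreve) = 10; a full sixteenth-note quintuplet (5 notes) (five quintuplet sixteenths span one quarter) = 2; crotchet rest = 2; dotted crotchet = 3; quaver = 1; crotchet tied to semibreve (crotchet + semibreve) = 10; a full eighth-note quintuplet (5 notes) (five quintuplet eighths span one half) = 4; a full eighth-note quintuplet (5 notes) (five quintuplet eighths span one half) = 4.
Altogether 8 + 10 + 2 + 2 + 3 + 1 + 10 + 4 + 4 = 44.
44 ÷ 2 = 22 beats.

22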